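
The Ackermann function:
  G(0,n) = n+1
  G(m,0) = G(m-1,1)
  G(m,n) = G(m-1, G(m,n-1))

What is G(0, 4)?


G(0, 4) = 5
Result: G(0, 4) = 5

5


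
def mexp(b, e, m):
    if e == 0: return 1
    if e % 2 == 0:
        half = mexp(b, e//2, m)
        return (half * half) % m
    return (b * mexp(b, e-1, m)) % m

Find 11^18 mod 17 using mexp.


mexp(11, 18, 17): e is even, compute mexp(11, 9, 17)
  mexp(11, 9, 17): e is odd, compute mexp(11, 8, 17)
    mexp(11, 8, 17): e is even, compute mexp(11, 4, 17)
      mexp(11, 4, 17): e is even, compute mexp(11, 2, 17)
        mexp(11, 2, 17): e is even, compute mexp(11, 1, 17)
          mexp(11, 1, 17): e is odd, compute mexp(11, 0, 17)
          mexp(11, 0, 17) = 1
          (11 * 1) % 17 = 11
        half=11, (11*11) % 17 = 2
      half=2, (2*2) % 17 = 4
    half=4, (4*4) % 17 = 16
  (11 * 16) % 17 = 6
half=6, (6*6) % 17 = 2

2


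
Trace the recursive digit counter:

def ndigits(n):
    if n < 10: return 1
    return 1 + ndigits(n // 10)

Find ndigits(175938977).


ndigits(175938977) = 1 + ndigits(17593897)
ndigits(17593897) = 1 + ndigits(1759389)
ndigits(1759389) = 1 + ndigits(175938)
ndigits(175938) = 1 + ndigits(17593)
ndigits(17593) = 1 + ndigits(1759)
ndigits(1759) = 1 + ndigits(175)
ndigits(175) = 1 + ndigits(17)
ndigits(17) = 1 + ndigits(1)
ndigits(1) = 1  (base case: 1 < 10)
Unwinding: 1 + 1 + 1 + 1 + 1 + 1 + 1 + 1 + 1 = 9

9


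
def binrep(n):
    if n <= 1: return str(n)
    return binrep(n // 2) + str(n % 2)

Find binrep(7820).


binrep(7820) = binrep(3910) + '0'
binrep(3910) = binrep(1955) + '0'
binrep(1955) = binrep(977) + '1'
binrep(977) = binrep(488) + '1'
binrep(488) = binrep(244) + '0'
binrep(244) = binrep(122) + '0'
binrep(122) = binrep(61) + '0'
binrep(61) = binrep(30) + '1'
binrep(30) = binrep(15) + '0'
binrep(15) = binrep(7) + '1'
binrep(7) = binrep(3) + '1'
binrep(3) = binrep(1) + '1'
binrep(1) = '1'  (base case)
Concatenating: '1' + '1' + '1' + '1' + '0' + '1' + '0' + '0' + '0' + '1' + '1' + '0' + '0' = '1111010001100'

1111010001100


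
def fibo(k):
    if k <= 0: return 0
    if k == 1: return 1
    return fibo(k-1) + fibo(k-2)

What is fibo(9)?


Computing fibo(9) bottom-up:
fibo(0) = 0
fibo(1) = 1
fibo(2) = fibo(1) + fibo(0) = 1 + 0 = 1
fibo(3) = fibo(2) + fibo(1) = 1 + 1 = 2
fibo(4) = fibo(3) + fibo(2) = 2 + 1 = 3
fibo(5) = fibo(4) + fibo(3) = 3 + 2 = 5
fibo(6) = fibo(5) + fibo(4) = 5 + 3 = 8
fibo(7) = fibo(6) + fibo(5) = 8 + 5 = 13
fibo(8) = fibo(7) + fibo(6) = 13 + 8 = 21
fibo(9) = fibo(8) + fibo(7) = 21 + 13 = 34

34


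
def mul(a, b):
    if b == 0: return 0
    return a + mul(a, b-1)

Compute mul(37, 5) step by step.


mul(37, 5) = 37 + mul(37, 4)
mul(37, 4) = 37 + mul(37, 3)
mul(37, 3) = 37 + mul(37, 2)
mul(37, 2) = 37 + mul(37, 1)
mul(37, 1) = 37 + mul(37, 0)
mul(37, 0) = 0  (base case)
Total: 37 + 37 + 37 + 37 + 37 + 0 = 185

185


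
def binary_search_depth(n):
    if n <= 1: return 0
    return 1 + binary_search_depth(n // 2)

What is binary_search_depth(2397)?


2397 / 2 = 1198
1198 / 2 = 599
599 / 2 = 299
299 / 2 = 149
149 / 2 = 74
74 / 2 = 37
37 / 2 = 18
18 / 2 = 9
9 / 2 = 4
4 / 2 = 2
2 / 2 = 1
Reached 1 after 11 halvings

11


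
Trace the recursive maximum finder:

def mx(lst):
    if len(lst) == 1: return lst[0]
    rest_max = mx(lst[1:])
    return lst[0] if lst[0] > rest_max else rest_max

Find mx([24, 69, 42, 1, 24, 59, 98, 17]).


mx([24, 69, 42, 1, 24, 59, 98, 17]): compare 24 with mx([69, 42, 1, 24, 59, 98, 17])
mx([69, 42, 1, 24, 59, 98, 17]): compare 69 with mx([42, 1, 24, 59, 98, 17])
mx([42, 1, 24, 59, 98, 17]): compare 42 with mx([1, 24, 59, 98, 17])
mx([1, 24, 59, 98, 17]): compare 1 with mx([24, 59, 98, 17])
mx([24, 59, 98, 17]): compare 24 with mx([59, 98, 17])
mx([59, 98, 17]): compare 59 with mx([98, 17])
mx([98, 17]): compare 98 with mx([17])
mx([17]) = 17  (base case)
Compare 98 with 17 -> 98
Compare 59 with 98 -> 98
Compare 24 with 98 -> 98
Compare 1 with 98 -> 98
Compare 42 with 98 -> 98
Compare 69 with 98 -> 98
Compare 24 with 98 -> 98

98


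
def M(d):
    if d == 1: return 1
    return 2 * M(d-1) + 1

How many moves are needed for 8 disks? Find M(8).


M(8) = 2 * M(7) + 1
M(7) = 2 * M(6) + 1
M(6) = 2 * M(5) + 1
M(5) = 2 * M(4) + 1
M(4) = 2 * M(3) + 1
M(3) = 2 * M(2) + 1
M(2) = 2 * M(1) + 1
M(1) = 1  (base case)
M(2) = 2 * 1 + 1 = 3
M(3) = 2 * 3 + 1 = 7
M(4) = 2 * 7 + 1 = 15
M(5) = 2 * 15 + 1 = 31
M(6) = 2 * 31 + 1 = 63
M(7) = 2 * 63 + 1 = 127
M(8) = 2 * 127 + 1 = 255

255


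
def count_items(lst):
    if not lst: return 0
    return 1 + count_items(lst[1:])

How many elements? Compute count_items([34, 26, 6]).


count_items([34, 26, 6]) = 1 + count_items([26, 6])
count_items([26, 6]) = 1 + count_items([6])
count_items([6]) = 1 + count_items([])
count_items([]) = 0  (base case)
Unwinding: 1 + 1 + 1 + 0 = 3

3


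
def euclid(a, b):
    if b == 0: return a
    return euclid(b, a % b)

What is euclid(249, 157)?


euclid(249, 157) = euclid(157, 92)
euclid(157, 92) = euclid(92, 65)
euclid(92, 65) = euclid(65, 27)
euclid(65, 27) = euclid(27, 11)
euclid(27, 11) = euclid(11, 5)
euclid(11, 5) = euclid(5, 1)
euclid(5, 1) = euclid(1, 0)
euclid(1, 0) = 1  (base case)

1


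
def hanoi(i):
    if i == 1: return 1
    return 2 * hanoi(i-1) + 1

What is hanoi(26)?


hanoi(26) = 2 * hanoi(25) + 1
hanoi(25) = 2 * hanoi(24) + 1
hanoi(24) = 2 * hanoi(23) + 1
hanoi(23) = 2 * hanoi(22) + 1
hanoi(22) = 2 * hanoi(21) + 1
hanoi(21) = 2 * hanoi(20) + 1
hanoi(20) = 2 * hanoi(19) + 1
hanoi(19) = 2 * hanoi(18) + 1
hanoi(18) = 2 * hanoi(17) + 1
hanoi(17) = 2 * hanoi(16) + 1
hanoi(16) = 2 * hanoi(15) + 1
hanoi(15) = 2 * hanoi(14) + 1
hanoi(14) = 2 * hanoi(13) + 1
hanoi(13) = 2 * hanoi(12) + 1
hanoi(12) = 2 * hanoi(11) + 1
hanoi(11) = 2 * hanoi(10) + 1
hanoi(10) = 2 * hanoi(9) + 1
hanoi(9) = 2 * hanoi(8) + 1
hanoi(8) = 2 * hanoi(7) + 1
hanoi(7) = 2 * hanoi(6) + 1
hanoi(6) = 2 * hanoi(5) + 1
hanoi(5) = 2 * hanoi(4) + 1
hanoi(4) = 2 * hanoi(3) + 1
hanoi(3) = 2 * hanoi(2) + 1
hanoi(2) = 2 * hanoi(1) + 1
hanoi(1) = 1  (base case)
hanoi(2) = 2 * 1 + 1 = 3
hanoi(3) = 2 * 3 + 1 = 7
hanoi(4) = 2 * 7 + 1 = 15
hanoi(5) = 2 * 15 + 1 = 31
hanoi(6) = 2 * 31 + 1 = 63
hanoi(7) = 2 * 63 + 1 = 127
hanoi(8) = 2 * 127 + 1 = 255
hanoi(9) = 2 * 255 + 1 = 511
hanoi(10) = 2 * 511 + 1 = 1023
hanoi(11) = 2 * 1023 + 1 = 2047
hanoi(12) = 2 * 2047 + 1 = 4095
hanoi(13) = 2 * 4095 + 1 = 8191
hanoi(14) = 2 * 8191 + 1 = 16383
hanoi(15) = 2 * 16383 + 1 = 32767
hanoi(16) = 2 * 32767 + 1 = 65535
hanoi(17) = 2 * 65535 + 1 = 131071
hanoi(18) = 2 * 131071 + 1 = 262143
hanoi(19) = 2 * 262143 + 1 = 524287
hanoi(20) = 2 * 524287 + 1 = 1048575
hanoi(21) = 2 * 1048575 + 1 = 2097151
hanoi(22) = 2 * 2097151 + 1 = 4194303
hanoi(23) = 2 * 4194303 + 1 = 8388607
hanoi(24) = 2 * 8388607 + 1 = 16777215
hanoi(25) = 2 * 16777215 + 1 = 33554431
hanoi(26) = 2 * 33554431 + 1 = 67108863

67108863


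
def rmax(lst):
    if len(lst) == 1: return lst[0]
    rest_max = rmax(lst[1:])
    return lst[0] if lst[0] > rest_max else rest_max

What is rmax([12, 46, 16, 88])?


rmax([12, 46, 16, 88]): compare 12 with rmax([46, 16, 88])
rmax([46, 16, 88]): compare 46 with rmax([16, 88])
rmax([16, 88]): compare 16 with rmax([88])
rmax([88]) = 88  (base case)
Compare 16 with 88 -> 88
Compare 46 with 88 -> 88
Compare 12 with 88 -> 88

88


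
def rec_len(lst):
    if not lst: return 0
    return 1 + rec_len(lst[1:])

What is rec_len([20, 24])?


rec_len([20, 24]) = 1 + rec_len([24])
rec_len([24]) = 1 + rec_len([])
rec_len([]) = 0  (base case)
Unwinding: 1 + 1 + 0 = 2

2


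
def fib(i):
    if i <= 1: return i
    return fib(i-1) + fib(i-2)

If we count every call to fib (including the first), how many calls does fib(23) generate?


Let C(n) = total calls for fib(n)
C(0) = 1, C(1) = 1
C(2) = 1 + C(1) + C(0) = 1 + 1 + 1 = 3
C(3) = 1 + C(2) + C(1) = 1 + 3 + 1 = 5
C(4) = 1 + C(3) + C(2) = 1 + 5 + 3 = 9
C(5) = 1 + C(4) + C(3) = 1 + 9 + 5 = 15
C(6) = 1 + C(5) + C(4) = 1 + 15 + 9 = 25
C(7) = 1 + C(6) + C(5) = 1 + 25 + 15 = 41
C(8) = 1 + C(7) + C(6) = 1 + 41 + 25 = 67
C(9) = 1 + C(8) + C(7) = 1 + 67 + 41 = 109
C(10) = 1 + C(9) + C(8) = 1 + 109 + 67 = 177
C(11) = 1 + C(10) + C(9) = 1 + 177 + 109 = 287
C(12) = 1 + C(11) + C(10) = 1 + 287 + 177 = 465
C(13) = 1 + C(12) + C(11) = 1 + 465 + 287 = 753
C(14) = 1 + C(13) + C(12) = 1 + 753 + 465 = 1219
C(15) = 1 + C(14) + C(13) = 1 + 1219 + 753 = 1973
C(16) = 1 + C(15) + C(14) = 1 + 1973 + 1219 = 3193
C(17) = 1 + C(16) + C(15) = 1 + 3193 + 1973 = 5167
C(18) = 1 + C(17) + C(16) = 1 + 5167 + 3193 = 8361
C(19) = 1 + C(18) + C(17) = 1 + 8361 + 5167 = 13529
C(20) = 1 + C(19) + C(18) = 1 + 13529 + 8361 = 21891
C(21) = 1 + C(20) + C(19) = 1 + 21891 + 13529 = 35421
C(22) = 1 + C(21) + C(20) = 1 + 35421 + 21891 = 57313
C(23) = 1 + C(22) + C(21) = 1 + 57313 + 35421 = 92735

92735


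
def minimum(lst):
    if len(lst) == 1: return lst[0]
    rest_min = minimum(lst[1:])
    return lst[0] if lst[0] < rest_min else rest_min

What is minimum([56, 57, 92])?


minimum([56, 57, 92]): compare 56 with minimum([57, 92])
minimum([57, 92]): compare 57 with minimum([92])
minimum([92]) = 92  (base case)
Compare 57 with 92 -> 57
Compare 56 with 57 -> 56

56


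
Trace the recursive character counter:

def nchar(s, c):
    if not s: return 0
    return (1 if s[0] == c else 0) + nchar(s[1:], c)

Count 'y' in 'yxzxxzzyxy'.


s[0]='y' == 'y' -> 1
s[0]='x' != 'y' -> 0
s[0]='z' != 'y' -> 0
s[0]='x' != 'y' -> 0
s[0]='x' != 'y' -> 0
s[0]='z' != 'y' -> 0
s[0]='z' != 'y' -> 0
s[0]='y' == 'y' -> 1
s[0]='x' != 'y' -> 0
s[0]='y' == 'y' -> 1
Sum: 1 + 0 + 0 + 0 + 0 + 0 + 0 + 1 + 0 + 1 = 3

3


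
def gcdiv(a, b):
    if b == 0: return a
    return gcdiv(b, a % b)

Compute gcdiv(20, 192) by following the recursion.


gcdiv(20, 192) = gcdiv(192, 20)
gcdiv(192, 20) = gcdiv(20, 12)
gcdiv(20, 12) = gcdiv(12, 8)
gcdiv(12, 8) = gcdiv(8, 4)
gcdiv(8, 4) = gcdiv(4, 0)
gcdiv(4, 0) = 4  (base case)

4


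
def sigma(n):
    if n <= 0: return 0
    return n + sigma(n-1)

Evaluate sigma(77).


sigma(77)
= 77 + 76 + 75 + 74 + 73 + 72 + 71 + 70 + 69 + 68 + 67 + 66 + 65 + 64 + 63 + 62 + 61 + 60 + 59 + 58 + 57 + 56 + 55 + 54 + 53 + 52 + 51 + 50 + 49 + 48 + 47 + 46 + 45 + 44 + 43 + 42 + 41 + 40 + 39 + 38 + 37 + 36 + 35 + 34 + 33 + 32 + 31 + 30 + 29 + 28 + 27 + 26 + 25 + 24 + 23 + 22 + 21 + 20 + 19 + 18 + 17 + 16 + 15 + 14 + 13 + 12 + 11 + 10 + 9 + 8 + 7 + 6 + 5 + 4 + 3 + 2 + 1 + sigma(0)
= 77 + 76 + 75 + 74 + 73 + 72 + 71 + 70 + 69 + 68 + 67 + 66 + 65 + 64 + 63 + 62 + 61 + 60 + 59 + 58 + 57 + 56 + 55 + 54 + 53 + 52 + 51 + 50 + 49 + 48 + 47 + 46 + 45 + 44 + 43 + 42 + 41 + 40 + 39 + 38 + 37 + 36 + 35 + 34 + 33 + 32 + 31 + 30 + 29 + 28 + 27 + 26 + 25 + 24 + 23 + 22 + 21 + 20 + 19 + 18 + 17 + 16 + 15 + 14 + 13 + 12 + 11 + 10 + 9 + 8 + 7 + 6 + 5 + 4 + 3 + 2 + 1 + 0
= 3003

3003


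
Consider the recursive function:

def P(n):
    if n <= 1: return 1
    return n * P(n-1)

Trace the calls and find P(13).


P(13)
= 13 * P(12)
= 13 * 12 * P(11)
= 13 * 12 * 11 * P(10)
= 13 * 12 * 11 * 10 * P(9)
= 13 * 12 * 11 * 10 * 9 * P(8)
= 13 * 12 * 11 * 10 * 9 * 8 * P(7)
= 13 * 12 * 11 * 10 * 9 * 8 * 7 * P(6)
= 13 * 12 * 11 * 10 * 9 * 8 * 7 * 6 * P(5)
= 13 * 12 * 11 * 10 * 9 * 8 * 7 * 6 * 5 * P(4)
= 13 * 12 * 11 * 10 * 9 * 8 * 7 * 6 * 5 * 4 * P(3)
= 13 * 12 * 11 * 10 * 9 * 8 * 7 * 6 * 5 * 4 * 3 * P(2)
= 13 * 12 * 11 * 10 * 9 * 8 * 7 * 6 * 5 * 4 * 3 * 2 * P(1)
= 13 * 12 * 11 * 10 * 9 * 8 * 7 * 6 * 5 * 4 * 3 * 2 * 1
= 6227020800

6227020800


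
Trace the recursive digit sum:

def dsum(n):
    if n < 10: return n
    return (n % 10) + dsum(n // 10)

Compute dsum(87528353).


dsum(87528353) = 3 + dsum(8752835)
dsum(8752835) = 5 + dsum(875283)
dsum(875283) = 3 + dsum(87528)
dsum(87528) = 8 + dsum(8752)
dsum(8752) = 2 + dsum(875)
dsum(875) = 5 + dsum(87)
dsum(87) = 7 + dsum(8)
dsum(8) = 8  (base case)
Total: 3 + 5 + 3 + 8 + 2 + 5 + 7 + 8 = 41

41


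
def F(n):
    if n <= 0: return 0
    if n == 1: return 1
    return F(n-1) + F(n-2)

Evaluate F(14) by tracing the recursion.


Computing F(14) bottom-up:
F(0) = 0
F(1) = 1
F(2) = F(1) + F(0) = 1 + 0 = 1
F(3) = F(2) + F(1) = 1 + 1 = 2
F(4) = F(3) + F(2) = 2 + 1 = 3
F(5) = F(4) + F(3) = 3 + 2 = 5
F(6) = F(5) + F(4) = 5 + 3 = 8
F(7) = F(6) + F(5) = 8 + 5 = 13
F(8) = F(7) + F(6) = 13 + 8 = 21
F(9) = F(8) + F(7) = 21 + 13 = 34
F(10) = F(9) + F(8) = 34 + 21 = 55
F(11) = F(10) + F(9) = 55 + 34 = 89
F(12) = F(11) + F(10) = 89 + 55 = 144
F(13) = F(12) + F(11) = 144 + 89 = 233
F(14) = F(13) + F(12) = 233 + 144 = 377

377


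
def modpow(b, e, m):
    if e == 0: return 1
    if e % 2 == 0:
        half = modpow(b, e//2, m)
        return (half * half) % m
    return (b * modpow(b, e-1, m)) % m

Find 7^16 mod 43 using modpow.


modpow(7, 16, 43): e is even, compute modpow(7, 8, 43)
  modpow(7, 8, 43): e is even, compute modpow(7, 4, 43)
    modpow(7, 4, 43): e is even, compute modpow(7, 2, 43)
      modpow(7, 2, 43): e is even, compute modpow(7, 1, 43)
        modpow(7, 1, 43): e is odd, compute modpow(7, 0, 43)
          modpow(7, 0, 43) = 1
        (7 * 1) % 43 = 7
      half=7, (7*7) % 43 = 6
    half=6, (6*6) % 43 = 36
  half=36, (36*36) % 43 = 6
half=6, (6*6) % 43 = 36

36


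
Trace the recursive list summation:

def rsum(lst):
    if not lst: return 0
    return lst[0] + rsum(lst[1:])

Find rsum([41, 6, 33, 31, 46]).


rsum([41, 6, 33, 31, 46]) = 41 + rsum([6, 33, 31, 46])
rsum([6, 33, 31, 46]) = 6 + rsum([33, 31, 46])
rsum([33, 31, 46]) = 33 + rsum([31, 46])
rsum([31, 46]) = 31 + rsum([46])
rsum([46]) = 46 + rsum([])
rsum([]) = 0  (base case)
Total: 41 + 6 + 33 + 31 + 46 + 0 = 157

157


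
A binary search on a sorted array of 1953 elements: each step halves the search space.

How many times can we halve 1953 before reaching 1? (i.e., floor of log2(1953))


1953 / 2 = 976
976 / 2 = 488
488 / 2 = 244
244 / 2 = 122
122 / 2 = 61
61 / 2 = 30
30 / 2 = 15
15 / 2 = 7
7 / 2 = 3
3 / 2 = 1
Reached 1 after 10 halvings

10


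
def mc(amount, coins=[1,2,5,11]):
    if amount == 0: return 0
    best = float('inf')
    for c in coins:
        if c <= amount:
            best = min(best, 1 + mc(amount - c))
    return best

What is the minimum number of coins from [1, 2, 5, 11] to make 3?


Building up with DP:
mc(0) = 0
mc(1) = min(1+mc(0)=1+0=1) = 1
mc(2) = min(1+mc(1)=1+1=2, 1+mc(0)=1+0=1) = 1
mc(3) = min(1+mc(2)=1+1=2, 1+mc(1)=1+1=2) = 2

2


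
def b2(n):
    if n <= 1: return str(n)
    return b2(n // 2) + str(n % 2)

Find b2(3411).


b2(3411) = b2(1705) + '1'
b2(1705) = b2(852) + '1'
b2(852) = b2(426) + '0'
b2(426) = b2(213) + '0'
b2(213) = b2(106) + '1'
b2(106) = b2(53) + '0'
b2(53) = b2(26) + '1'
b2(26) = b2(13) + '0'
b2(13) = b2(6) + '1'
b2(6) = b2(3) + '0'
b2(3) = b2(1) + '1'
b2(1) = '1'  (base case)
Concatenating: '1' + '1' + '0' + '1' + '0' + '1' + '0' + '1' + '0' + '0' + '1' + '1' = '110101010011'

110101010011


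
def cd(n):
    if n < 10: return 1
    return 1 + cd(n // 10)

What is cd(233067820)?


cd(233067820) = 1 + cd(23306782)
cd(23306782) = 1 + cd(2330678)
cd(2330678) = 1 + cd(233067)
cd(233067) = 1 + cd(23306)
cd(23306) = 1 + cd(2330)
cd(2330) = 1 + cd(233)
cd(233) = 1 + cd(23)
cd(23) = 1 + cd(2)
cd(2) = 1  (base case: 2 < 10)
Unwinding: 1 + 1 + 1 + 1 + 1 + 1 + 1 + 1 + 1 = 9

9


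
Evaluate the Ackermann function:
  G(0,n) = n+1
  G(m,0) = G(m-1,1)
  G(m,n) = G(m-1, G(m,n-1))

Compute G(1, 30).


G(1, 30) = G(0, G(1, 29))
  G(1, 29) = G(0, G(1, 28))
    G(1, 28) = G(0, G(1, 27))
      G(1, 27) = G(0, G(1, 26))
        G(1, 26) = G(0, G(1, 25))
          G(1, 25) = G(0, G(1, 24))
          G(1, 24) = G(0, G(1, 23))
          G(1, 23) = G(0, G(1, 22))
          G(1, 22) = G(0, G(1, 21))
          G(1, 21) = G(0, G(1, 20))
          G(1, 20) = G(0, G(1, 19))
          G(1, 19) = G(0, G(1, 18))
          G(1, 18) = G(0, G(1, 17))
          G(1, 17) = G(0, G(1, 16))
          G(1, 16) = G(0, G(1, 15))
          G(1, 15) = G(0, G(1, 14))
          G(1, 14) = G(0, G(1, 13))
          G(1, 13) = G(0, G(1, 12))
          G(1, 12) = G(0, G(1, 11))
          G(1, 11) = G(0, G(1, 10))
          G(1, 10) = G(0, G(1, 9))
          G(1, 9) = G(0, G(1, 8))
          G(1, 8) = G(0, G(1, 7))
          G(1, 7) = G(0, G(1, 6))
          G(1, 6) = G(0, G(1, 5))
... (trace truncated)
Result: G(1, 30) = 32

32


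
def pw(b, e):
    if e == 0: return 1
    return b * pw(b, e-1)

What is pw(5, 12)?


pw(5, 12)
= 5 * pw(5, 11)
= 5 * 5 * pw(5, 10)
= 5 * 5 * 5 * pw(5, 9)
= 5 * 5 * 5 * 5 * pw(5, 8)
= 5 * 5 * 5 * 5 * 5 * pw(5, 7)
= 5 * 5 * 5 * 5 * 5 * 5 * pw(5, 6)
= 5 * 5 * 5 * 5 * 5 * 5 * 5 * pw(5, 5)
= 5 * 5 * 5 * 5 * 5 * 5 * 5 * 5 * pw(5, 4)
= 5 * 5 * 5 * 5 * 5 * 5 * 5 * 5 * 5 * pw(5, 3)
= 5 * 5 * 5 * 5 * 5 * 5 * 5 * 5 * 5 * 5 * pw(5, 2)
= 5 * 5 * 5 * 5 * 5 * 5 * 5 * 5 * 5 * 5 * 5 * pw(5, 1)
= 5 * 5 * 5 * 5 * 5 * 5 * 5 * 5 * 5 * 5 * 5 * 5 * pw(5, 0)
= 5 * 5 * 5 * 5 * 5 * 5 * 5 * 5 * 5 * 5 * 5 * 5 * 1
= 244140625

244140625


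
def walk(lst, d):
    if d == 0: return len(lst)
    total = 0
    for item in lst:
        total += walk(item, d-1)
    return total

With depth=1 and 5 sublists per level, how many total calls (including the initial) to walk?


At depth 0 (root): 1 call
At depth 1: each of 1 parents calls walk on 5 children = 5 calls
Total: 1 + 5 = 6

6


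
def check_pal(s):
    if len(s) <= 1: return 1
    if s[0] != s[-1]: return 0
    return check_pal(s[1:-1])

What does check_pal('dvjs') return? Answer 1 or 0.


check_pal('dvjs'): s[0]='d' != s[-1]='s' -> return 0
Result: 0 (not a palindrome)

0


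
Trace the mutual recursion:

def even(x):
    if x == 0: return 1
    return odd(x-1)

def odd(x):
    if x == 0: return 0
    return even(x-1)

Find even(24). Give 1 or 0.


even(24) = odd(23)
odd(23) = even(22)
even(22) = odd(21)
odd(21) = even(20)
even(20) = odd(19)
odd(19) = even(18)
even(18) = odd(17)
odd(17) = even(16)
even(16) = odd(15)
odd(15) = even(14)
even(14) = odd(13)
odd(13) = even(12)
even(12) = odd(11)
odd(11) = even(10)
even(10) = odd(9)
odd(9) = even(8)
even(8) = odd(7)
odd(7) = even(6)
even(6) = odd(5)
odd(5) = even(4)
even(4) = odd(3)
odd(3) = even(2)
even(2) = odd(1)
odd(1) = even(0)
even(0) = 1  (base case)
Result: 1

1


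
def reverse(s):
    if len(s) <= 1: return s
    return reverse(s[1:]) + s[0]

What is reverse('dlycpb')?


reverse('dlycpb') = reverse('lycpb') + 'd'
reverse('lycpb') = reverse('ycpb') + 'l'
reverse('ycpb') = reverse('cpb') + 'y'
reverse('cpb') = reverse('pb') + 'c'
reverse('pb') = reverse('b') + 'p'
reverse('b') = 'b'  (base case)
Concatenating: 'b' + 'p' + 'c' + 'y' + 'l' + 'd' = 'bpcyld'

bpcyld


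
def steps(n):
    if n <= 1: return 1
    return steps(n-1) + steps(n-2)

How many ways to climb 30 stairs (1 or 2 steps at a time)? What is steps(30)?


Building up from base cases:
steps(0) = 1
steps(1) = 1
steps(2) = steps(1) + steps(0) = 1 + 1 = 2
steps(3) = steps(2) + steps(1) = 2 + 1 = 3
steps(4) = steps(3) + steps(2) = 3 + 2 = 5
steps(5) = steps(4) + steps(3) = 5 + 3 = 8
steps(6) = steps(5) + steps(4) = 8 + 5 = 13
steps(7) = steps(6) + steps(5) = 13 + 8 = 21
steps(8) = steps(7) + steps(6) = 21 + 13 = 34
steps(9) = steps(8) + steps(7) = 34 + 21 = 55
steps(10) = steps(9) + steps(8) = 55 + 34 = 89
steps(11) = steps(10) + steps(9) = 89 + 55 = 144
steps(12) = steps(11) + steps(10) = 144 + 89 = 233
steps(13) = steps(12) + steps(11) = 233 + 144 = 377
steps(14) = steps(13) + steps(12) = 377 + 233 = 610
steps(15) = steps(14) + steps(13) = 610 + 377 = 987
steps(16) = steps(15) + steps(14) = 987 + 610 = 1597
steps(17) = steps(16) + steps(15) = 1597 + 987 = 2584
steps(18) = steps(17) + steps(16) = 2584 + 1597 = 4181
steps(19) = steps(18) + steps(17) = 4181 + 2584 = 6765
steps(20) = steps(19) + steps(18) = 6765 + 4181 = 10946
steps(21) = steps(20) + steps(19) = 10946 + 6765 = 17711
steps(22) = steps(21) + steps(20) = 17711 + 10946 = 28657
steps(23) = steps(22) + steps(21) = 28657 + 17711 = 46368
steps(24) = steps(23) + steps(22) = 46368 + 28657 = 75025
steps(25) = steps(24) + steps(23) = 75025 + 46368 = 121393
steps(26) = steps(25) + steps(24) = 121393 + 75025 = 196418
steps(27) = steps(26) + steps(25) = 196418 + 121393 = 317811
steps(28) = steps(27) + steps(26) = 317811 + 196418 = 514229
steps(29) = steps(28) + steps(27) = 514229 + 317811 = 832040
steps(30) = steps(29) + steps(28) = 832040 + 514229 = 1346269

1346269


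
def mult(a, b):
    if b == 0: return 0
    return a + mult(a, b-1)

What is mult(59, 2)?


mult(59, 2) = 59 + mult(59, 1)
mult(59, 1) = 59 + mult(59, 0)
mult(59, 0) = 0  (base case)
Total: 59 + 59 + 0 = 118

118


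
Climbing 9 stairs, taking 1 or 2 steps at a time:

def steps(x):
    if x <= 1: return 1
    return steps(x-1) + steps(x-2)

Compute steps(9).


Building up from base cases:
steps(0) = 1
steps(1) = 1
steps(2) = steps(1) + steps(0) = 1 + 1 = 2
steps(3) = steps(2) + steps(1) = 2 + 1 = 3
steps(4) = steps(3) + steps(2) = 3 + 2 = 5
steps(5) = steps(4) + steps(3) = 5 + 3 = 8
steps(6) = steps(5) + steps(4) = 8 + 5 = 13
steps(7) = steps(6) + steps(5) = 13 + 8 = 21
steps(8) = steps(7) + steps(6) = 21 + 13 = 34
steps(9) = steps(8) + steps(7) = 34 + 21 = 55

55


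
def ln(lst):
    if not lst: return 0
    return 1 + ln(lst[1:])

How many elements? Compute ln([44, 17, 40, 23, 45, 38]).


ln([44, 17, 40, 23, 45, 38]) = 1 + ln([17, 40, 23, 45, 38])
ln([17, 40, 23, 45, 38]) = 1 + ln([40, 23, 45, 38])
ln([40, 23, 45, 38]) = 1 + ln([23, 45, 38])
ln([23, 45, 38]) = 1 + ln([45, 38])
ln([45, 38]) = 1 + ln([38])
ln([38]) = 1 + ln([])
ln([]) = 0  (base case)
Unwinding: 1 + 1 + 1 + 1 + 1 + 1 + 0 = 6

6


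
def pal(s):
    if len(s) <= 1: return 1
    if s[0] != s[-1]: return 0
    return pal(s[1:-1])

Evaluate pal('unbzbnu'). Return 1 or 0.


pal('unbzbnu'): s[0]='u' == s[-1]='u' -> check pal('nbzbn')
pal('nbzbn'): s[0]='n' == s[-1]='n' -> check pal('bzb')
pal('bzb'): s[0]='b' == s[-1]='b' -> check pal('z')
pal('z'): len <= 1 -> return 1  (base case)
Result: 1 (palindrome)

1


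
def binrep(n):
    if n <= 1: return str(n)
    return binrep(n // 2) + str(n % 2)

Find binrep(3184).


binrep(3184) = binrep(1592) + '0'
binrep(1592) = binrep(796) + '0'
binrep(796) = binrep(398) + '0'
binrep(398) = binrep(199) + '0'
binrep(199) = binrep(99) + '1'
binrep(99) = binrep(49) + '1'
binrep(49) = binrep(24) + '1'
binrep(24) = binrep(12) + '0'
binrep(12) = binrep(6) + '0'
binrep(6) = binrep(3) + '0'
binrep(3) = binrep(1) + '1'
binrep(1) = '1'  (base case)
Concatenating: '1' + '1' + '0' + '0' + '0' + '1' + '1' + '1' + '0' + '0' + '0' + '0' = '110001110000'

110001110000


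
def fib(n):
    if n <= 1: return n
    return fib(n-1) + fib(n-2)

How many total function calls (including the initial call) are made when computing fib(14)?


Let C(n) = total calls for fib(n)
C(0) = 1, C(1) = 1
C(2) = 1 + C(1) + C(0) = 1 + 1 + 1 = 3
C(3) = 1 + C(2) + C(1) = 1 + 3 + 1 = 5
C(4) = 1 + C(3) + C(2) = 1 + 5 + 3 = 9
C(5) = 1 + C(4) + C(3) = 1 + 9 + 5 = 15
C(6) = 1 + C(5) + C(4) = 1 + 15 + 9 = 25
C(7) = 1 + C(6) + C(5) = 1 + 25 + 15 = 41
C(8) = 1 + C(7) + C(6) = 1 + 41 + 25 = 67
C(9) = 1 + C(8) + C(7) = 1 + 67 + 41 = 109
C(10) = 1 + C(9) + C(8) = 1 + 109 + 67 = 177
C(11) = 1 + C(10) + C(9) = 1 + 177 + 109 = 287
C(12) = 1 + C(11) + C(10) = 1 + 287 + 177 = 465
C(13) = 1 + C(12) + C(11) = 1 + 465 + 287 = 753
C(14) = 1 + C(13) + C(12) = 1 + 753 + 465 = 1219

1219


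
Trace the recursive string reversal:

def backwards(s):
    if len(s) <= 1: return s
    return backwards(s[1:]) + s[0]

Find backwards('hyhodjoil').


backwards('hyhodjoil') = backwards('yhodjoil') + 'h'
backwards('yhodjoil') = backwards('hodjoil') + 'y'
backwards('hodjoil') = backwards('odjoil') + 'h'
backwards('odjoil') = backwards('djoil') + 'o'
backwards('djoil') = backwards('joil') + 'd'
backwards('joil') = backwards('oil') + 'j'
backwards('oil') = backwards('il') + 'o'
backwards('il') = backwards('l') + 'i'
backwards('l') = 'l'  (base case)
Concatenating: 'l' + 'i' + 'o' + 'j' + 'd' + 'o' + 'h' + 'y' + 'h' = 'liojdohyh'

liojdohyh


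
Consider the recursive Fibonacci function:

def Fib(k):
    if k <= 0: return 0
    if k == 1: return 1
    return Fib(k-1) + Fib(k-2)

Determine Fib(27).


Computing Fib(27) bottom-up:
Fib(0) = 0
Fib(1) = 1
Fib(2) = Fib(1) + Fib(0) = 1 + 0 = 1
Fib(3) = Fib(2) + Fib(1) = 1 + 1 = 2
Fib(4) = Fib(3) + Fib(2) = 2 + 1 = 3
Fib(5) = Fib(4) + Fib(3) = 3 + 2 = 5
Fib(6) = Fib(5) + Fib(4) = 5 + 3 = 8
Fib(7) = Fib(6) + Fib(5) = 8 + 5 = 13
Fib(8) = Fib(7) + Fib(6) = 13 + 8 = 21
Fib(9) = Fib(8) + Fib(7) = 21 + 13 = 34
Fib(10) = Fib(9) + Fib(8) = 34 + 21 = 55
Fib(11) = Fib(10) + Fib(9) = 55 + 34 = 89
Fib(12) = Fib(11) + Fib(10) = 89 + 55 = 144
Fib(13) = Fib(12) + Fib(11) = 144 + 89 = 233
Fib(14) = Fib(13) + Fib(12) = 233 + 144 = 377
Fib(15) = Fib(14) + Fib(13) = 377 + 233 = 610
Fib(16) = Fib(15) + Fib(14) = 610 + 377 = 987
Fib(17) = Fib(16) + Fib(15) = 987 + 610 = 1597
Fib(18) = Fib(17) + Fib(16) = 1597 + 987 = 2584
Fib(19) = Fib(18) + Fib(17) = 2584 + 1597 = 4181
Fib(20) = Fib(19) + Fib(18) = 4181 + 2584 = 6765
Fib(21) = Fib(20) + Fib(19) = 6765 + 4181 = 10946
Fib(22) = Fib(21) + Fib(20) = 10946 + 6765 = 17711
Fib(23) = Fib(22) + Fib(21) = 17711 + 10946 = 28657
Fib(24) = Fib(23) + Fib(22) = 28657 + 17711 = 46368
Fib(25) = Fib(24) + Fib(23) = 46368 + 28657 = 75025
Fib(26) = Fib(25) + Fib(24) = 75025 + 46368 = 121393
Fib(27) = Fib(26) + Fib(25) = 121393 + 75025 = 196418

196418


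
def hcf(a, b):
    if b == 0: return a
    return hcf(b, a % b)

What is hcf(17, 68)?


hcf(17, 68) = hcf(68, 17)
hcf(68, 17) = hcf(17, 0)
hcf(17, 0) = 17  (base case)

17


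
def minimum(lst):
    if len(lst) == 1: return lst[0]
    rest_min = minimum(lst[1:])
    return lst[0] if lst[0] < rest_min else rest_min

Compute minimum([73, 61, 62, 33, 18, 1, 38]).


minimum([73, 61, 62, 33, 18, 1, 38]): compare 73 with minimum([61, 62, 33, 18, 1, 38])
minimum([61, 62, 33, 18, 1, 38]): compare 61 with minimum([62, 33, 18, 1, 38])
minimum([62, 33, 18, 1, 38]): compare 62 with minimum([33, 18, 1, 38])
minimum([33, 18, 1, 38]): compare 33 with minimum([18, 1, 38])
minimum([18, 1, 38]): compare 18 with minimum([1, 38])
minimum([1, 38]): compare 1 with minimum([38])
minimum([38]) = 38  (base case)
Compare 1 with 38 -> 1
Compare 18 with 1 -> 1
Compare 33 with 1 -> 1
Compare 62 with 1 -> 1
Compare 61 with 1 -> 1
Compare 73 with 1 -> 1

1


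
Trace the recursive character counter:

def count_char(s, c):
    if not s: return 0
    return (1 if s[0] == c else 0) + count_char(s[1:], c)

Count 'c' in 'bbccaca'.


s[0]='b' != 'c' -> 0
s[0]='b' != 'c' -> 0
s[0]='c' == 'c' -> 1
s[0]='c' == 'c' -> 1
s[0]='a' != 'c' -> 0
s[0]='c' == 'c' -> 1
s[0]='a' != 'c' -> 0
Sum: 0 + 0 + 1 + 1 + 0 + 1 + 0 = 3

3


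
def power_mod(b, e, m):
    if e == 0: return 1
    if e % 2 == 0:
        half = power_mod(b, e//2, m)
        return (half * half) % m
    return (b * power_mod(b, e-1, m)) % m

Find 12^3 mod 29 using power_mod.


power_mod(12, 3, 29): e is odd, compute power_mod(12, 2, 29)
  power_mod(12, 2, 29): e is even, compute power_mod(12, 1, 29)
    power_mod(12, 1, 29): e is odd, compute power_mod(12, 0, 29)
      power_mod(12, 0, 29) = 1
    (12 * 1) % 29 = 12
  half=12, (12*12) % 29 = 28
(12 * 28) % 29 = 17

17


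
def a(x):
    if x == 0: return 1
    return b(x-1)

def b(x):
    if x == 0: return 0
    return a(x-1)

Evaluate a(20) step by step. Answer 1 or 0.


a(20) = b(19)
b(19) = a(18)
a(18) = b(17)
b(17) = a(16)
a(16) = b(15)
b(15) = a(14)
a(14) = b(13)
b(13) = a(12)
a(12) = b(11)
b(11) = a(10)
a(10) = b(9)
b(9) = a(8)
a(8) = b(7)
b(7) = a(6)
a(6) = b(5)
b(5) = a(4)
a(4) = b(3)
b(3) = a(2)
a(2) = b(1)
b(1) = a(0)
a(0) = 1  (base case)
Result: 1

1


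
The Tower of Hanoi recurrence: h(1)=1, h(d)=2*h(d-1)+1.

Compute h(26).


h(26) = 2 * h(25) + 1
h(25) = 2 * h(24) + 1
h(24) = 2 * h(23) + 1
h(23) = 2 * h(22) + 1
h(22) = 2 * h(21) + 1
h(21) = 2 * h(20) + 1
h(20) = 2 * h(19) + 1
h(19) = 2 * h(18) + 1
h(18) = 2 * h(17) + 1
h(17) = 2 * h(16) + 1
h(16) = 2 * h(15) + 1
h(15) = 2 * h(14) + 1
h(14) = 2 * h(13) + 1
h(13) = 2 * h(12) + 1
h(12) = 2 * h(11) + 1
h(11) = 2 * h(10) + 1
h(10) = 2 * h(9) + 1
h(9) = 2 * h(8) + 1
h(8) = 2 * h(7) + 1
h(7) = 2 * h(6) + 1
h(6) = 2 * h(5) + 1
h(5) = 2 * h(4) + 1
h(4) = 2 * h(3) + 1
h(3) = 2 * h(2) + 1
h(2) = 2 * h(1) + 1
h(1) = 1  (base case)
h(2) = 2 * 1 + 1 = 3
h(3) = 2 * 3 + 1 = 7
h(4) = 2 * 7 + 1 = 15
h(5) = 2 * 15 + 1 = 31
h(6) = 2 * 31 + 1 = 63
h(7) = 2 * 63 + 1 = 127
h(8) = 2 * 127 + 1 = 255
h(9) = 2 * 255 + 1 = 511
h(10) = 2 * 511 + 1 = 1023
h(11) = 2 * 1023 + 1 = 2047
h(12) = 2 * 2047 + 1 = 4095
h(13) = 2 * 4095 + 1 = 8191
h(14) = 2 * 8191 + 1 = 16383
h(15) = 2 * 16383 + 1 = 32767
h(16) = 2 * 32767 + 1 = 65535
h(17) = 2 * 65535 + 1 = 131071
h(18) = 2 * 131071 + 1 = 262143
h(19) = 2 * 262143 + 1 = 524287
h(20) = 2 * 524287 + 1 = 1048575
h(21) = 2 * 1048575 + 1 = 2097151
h(22) = 2 * 2097151 + 1 = 4194303
h(23) = 2 * 4194303 + 1 = 8388607
h(24) = 2 * 8388607 + 1 = 16777215
h(25) = 2 * 16777215 + 1 = 33554431
h(26) = 2 * 33554431 + 1 = 67108863

67108863


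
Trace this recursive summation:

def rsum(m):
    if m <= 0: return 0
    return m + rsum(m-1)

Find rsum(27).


rsum(27)
= 27 + 26 + 25 + 24 + 23 + 22 + 21 + 20 + 19 + 18 + 17 + 16 + 15 + 14 + 13 + 12 + 11 + 10 + 9 + 8 + 7 + 6 + 5 + 4 + 3 + 2 + 1 + rsum(0)
= 27 + 26 + 25 + 24 + 23 + 22 + 21 + 20 + 19 + 18 + 17 + 16 + 15 + 14 + 13 + 12 + 11 + 10 + 9 + 8 + 7 + 6 + 5 + 4 + 3 + 2 + 1 + 0
= 378

378


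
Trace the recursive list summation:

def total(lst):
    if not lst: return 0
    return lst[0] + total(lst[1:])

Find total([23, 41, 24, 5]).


total([23, 41, 24, 5]) = 23 + total([41, 24, 5])
total([41, 24, 5]) = 41 + total([24, 5])
total([24, 5]) = 24 + total([5])
total([5]) = 5 + total([])
total([]) = 0  (base case)
Total: 23 + 41 + 24 + 5 + 0 = 93

93


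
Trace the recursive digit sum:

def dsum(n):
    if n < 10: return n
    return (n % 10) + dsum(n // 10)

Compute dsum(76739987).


dsum(76739987) = 7 + dsum(7673998)
dsum(7673998) = 8 + dsum(767399)
dsum(767399) = 9 + dsum(76739)
dsum(76739) = 9 + dsum(7673)
dsum(7673) = 3 + dsum(767)
dsum(767) = 7 + dsum(76)
dsum(76) = 6 + dsum(7)
dsum(7) = 7  (base case)
Total: 7 + 8 + 9 + 9 + 3 + 7 + 6 + 7 = 56

56


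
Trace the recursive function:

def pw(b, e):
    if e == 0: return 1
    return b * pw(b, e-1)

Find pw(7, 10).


pw(7, 10)
= 7 * pw(7, 9)
= 7 * 7 * pw(7, 8)
= 7 * 7 * 7 * pw(7, 7)
= 7 * 7 * 7 * 7 * pw(7, 6)
= 7 * 7 * 7 * 7 * 7 * pw(7, 5)
= 7 * 7 * 7 * 7 * 7 * 7 * pw(7, 4)
= 7 * 7 * 7 * 7 * 7 * 7 * 7 * pw(7, 3)
= 7 * 7 * 7 * 7 * 7 * 7 * 7 * 7 * pw(7, 2)
= 7 * 7 * 7 * 7 * 7 * 7 * 7 * 7 * 7 * pw(7, 1)
= 7 * 7 * 7 * 7 * 7 * 7 * 7 * 7 * 7 * 7 * pw(7, 0)
= 7 * 7 * 7 * 7 * 7 * 7 * 7 * 7 * 7 * 7 * 1
= 282475249

282475249


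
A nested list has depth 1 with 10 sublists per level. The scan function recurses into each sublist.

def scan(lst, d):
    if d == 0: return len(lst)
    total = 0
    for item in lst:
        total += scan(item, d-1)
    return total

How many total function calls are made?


At depth 0 (root): 1 call
At depth 1: each of 1 parents calls scan on 10 children = 10 calls
Total: 1 + 10 = 11

11


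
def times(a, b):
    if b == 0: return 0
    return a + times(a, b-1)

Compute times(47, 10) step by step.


times(47, 10) = 47 + times(47, 9)
times(47, 9) = 47 + times(47, 8)
times(47, 8) = 47 + times(47, 7)
times(47, 7) = 47 + times(47, 6)
times(47, 6) = 47 + times(47, 5)
times(47, 5) = 47 + times(47, 4)
times(47, 4) = 47 + times(47, 3)
times(47, 3) = 47 + times(47, 2)
times(47, 2) = 47 + times(47, 1)
times(47, 1) = 47 + times(47, 0)
times(47, 0) = 0  (base case)
Total: 47 + 47 + 47 + 47 + 47 + 47 + 47 + 47 + 47 + 47 + 0 = 470

470


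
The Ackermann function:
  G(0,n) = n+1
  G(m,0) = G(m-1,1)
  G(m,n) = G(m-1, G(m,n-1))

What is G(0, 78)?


G(0, 78) = 79
Result: G(0, 78) = 79

79


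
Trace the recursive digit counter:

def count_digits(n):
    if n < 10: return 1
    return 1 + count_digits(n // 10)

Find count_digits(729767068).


count_digits(729767068) = 1 + count_digits(72976706)
count_digits(72976706) = 1 + count_digits(7297670)
count_digits(7297670) = 1 + count_digits(729767)
count_digits(729767) = 1 + count_digits(72976)
count_digits(72976) = 1 + count_digits(7297)
count_digits(7297) = 1 + count_digits(729)
count_digits(729) = 1 + count_digits(72)
count_digits(72) = 1 + count_digits(7)
count_digits(7) = 1  (base case: 7 < 10)
Unwinding: 1 + 1 + 1 + 1 + 1 + 1 + 1 + 1 + 1 = 9

9


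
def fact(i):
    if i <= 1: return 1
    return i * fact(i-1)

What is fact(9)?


fact(9)
= 9 * fact(8)
= 9 * 8 * fact(7)
= 9 * 8 * 7 * fact(6)
= 9 * 8 * 7 * 6 * fact(5)
= 9 * 8 * 7 * 6 * 5 * fact(4)
= 9 * 8 * 7 * 6 * 5 * 4 * fact(3)
= 9 * 8 * 7 * 6 * 5 * 4 * 3 * fact(2)
= 9 * 8 * 7 * 6 * 5 * 4 * 3 * 2 * fact(1)
= 9 * 8 * 7 * 6 * 5 * 4 * 3 * 2 * 1
= 362880

362880


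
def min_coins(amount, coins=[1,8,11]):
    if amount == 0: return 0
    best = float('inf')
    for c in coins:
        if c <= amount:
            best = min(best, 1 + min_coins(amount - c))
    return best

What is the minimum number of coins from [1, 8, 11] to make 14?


Building up with DP:
min_coins(0) = 0
min_coins(1) = min(1+min_coins(0)=1+0=1) = 1
min_coins(2) = min(1+min_coins(1)=1+1=2) = 2
min_coins(3) = min(1+min_coins(2)=1+2=3) = 3
min_coins(4) = min(1+min_coins(3)=1+3=4) = 4
min_coins(5) = min(1+min_coins(4)=1+4=5) = 5
min_coins(6) = min(1+min_coins(5)=1+5=6) = 6
min_coins(7) = min(1+min_coins(6)=1+6=7) = 7
min_coins(8) = min(1+min_coins(7)=1+7=8, 1+min_coins(0)=1+0=1) = 1
min_coins(9) = min(1+min_coins(8)=1+1=2, 1+min_coins(1)=1+1=2) = 2
min_coins(10) = min(1+min_coins(9)=1+2=3, 1+min_coins(2)=1+2=3) = 3
min_coins(11) = min(1+min_coins(10)=1+3=4, 1+min_coins(3)=1+3=4, 1+min_coins(0)=1+0=1) = 1
min_coins(12) = min(1+min_coins(11)=1+1=2, 1+min_coins(4)=1+4=5, 1+min_coins(1)=1+1=2) = 2
min_coins(13) = min(1+min_coins(12)=1+2=3, 1+min_coins(5)=1+5=6, 1+min_coins(2)=1+2=3) = 3
min_coins(14) = min(1+min_coins(13)=1+3=4, 1+min_coins(6)=1+6=7, 1+min_coins(3)=1+3=4) = 4

4


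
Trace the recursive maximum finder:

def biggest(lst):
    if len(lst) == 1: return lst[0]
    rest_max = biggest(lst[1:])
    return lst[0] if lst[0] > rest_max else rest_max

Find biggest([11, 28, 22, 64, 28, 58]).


biggest([11, 28, 22, 64, 28, 58]): compare 11 with biggest([28, 22, 64, 28, 58])
biggest([28, 22, 64, 28, 58]): compare 28 with biggest([22, 64, 28, 58])
biggest([22, 64, 28, 58]): compare 22 with biggest([64, 28, 58])
biggest([64, 28, 58]): compare 64 with biggest([28, 58])
biggest([28, 58]): compare 28 with biggest([58])
biggest([58]) = 58  (base case)
Compare 28 with 58 -> 58
Compare 64 with 58 -> 64
Compare 22 with 64 -> 64
Compare 28 with 64 -> 64
Compare 11 with 64 -> 64

64


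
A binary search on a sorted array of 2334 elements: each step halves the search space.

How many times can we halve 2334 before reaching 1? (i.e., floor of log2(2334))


2334 / 2 = 1167
1167 / 2 = 583
583 / 2 = 291
291 / 2 = 145
145 / 2 = 72
72 / 2 = 36
36 / 2 = 18
18 / 2 = 9
9 / 2 = 4
4 / 2 = 2
2 / 2 = 1
Reached 1 after 11 halvings

11


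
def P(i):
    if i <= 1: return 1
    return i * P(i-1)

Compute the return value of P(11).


P(11)
= 11 * P(10)
= 11 * 10 * P(9)
= 11 * 10 * 9 * P(8)
= 11 * 10 * 9 * 8 * P(7)
= 11 * 10 * 9 * 8 * 7 * P(6)
= 11 * 10 * 9 * 8 * 7 * 6 * P(5)
= 11 * 10 * 9 * 8 * 7 * 6 * 5 * P(4)
= 11 * 10 * 9 * 8 * 7 * 6 * 5 * 4 * P(3)
= 11 * 10 * 9 * 8 * 7 * 6 * 5 * 4 * 3 * P(2)
= 11 * 10 * 9 * 8 * 7 * 6 * 5 * 4 * 3 * 2 * P(1)
= 11 * 10 * 9 * 8 * 7 * 6 * 5 * 4 * 3 * 2 * 1
= 39916800

39916800


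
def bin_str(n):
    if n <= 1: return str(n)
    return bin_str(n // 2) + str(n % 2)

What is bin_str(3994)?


bin_str(3994) = bin_str(1997) + '0'
bin_str(1997) = bin_str(998) + '1'
bin_str(998) = bin_str(499) + '0'
bin_str(499) = bin_str(249) + '1'
bin_str(249) = bin_str(124) + '1'
bin_str(124) = bin_str(62) + '0'
bin_str(62) = bin_str(31) + '0'
bin_str(31) = bin_str(15) + '1'
bin_str(15) = bin_str(7) + '1'
bin_str(7) = bin_str(3) + '1'
bin_str(3) = bin_str(1) + '1'
bin_str(1) = '1'  (base case)
Concatenating: '1' + '1' + '1' + '1' + '1' + '0' + '0' + '1' + '1' + '0' + '1' + '0' = '111110011010'

111110011010


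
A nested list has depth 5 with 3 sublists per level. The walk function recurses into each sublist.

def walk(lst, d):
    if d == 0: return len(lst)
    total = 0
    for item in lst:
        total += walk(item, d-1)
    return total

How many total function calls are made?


At depth 0 (root): 1 call
At depth 1: each of 1 parents calls walk on 3 children = 3 calls
At depth 2: each of 3 parents calls walk on 3 children = 9 calls
At depth 3: each of 9 parents calls walk on 3 children = 27 calls
At depth 4: each of 27 parents calls walk on 3 children = 81 calls
At depth 5: each of 81 parents calls walk on 3 children = 243 calls
Total: 1 + 3 + 9 + 27 + 81 + 243 = 364

364


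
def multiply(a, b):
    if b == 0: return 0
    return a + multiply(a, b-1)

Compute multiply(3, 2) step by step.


multiply(3, 2) = 3 + multiply(3, 1)
multiply(3, 1) = 3 + multiply(3, 0)
multiply(3, 0) = 0  (base case)
Total: 3 + 3 + 0 = 6

6


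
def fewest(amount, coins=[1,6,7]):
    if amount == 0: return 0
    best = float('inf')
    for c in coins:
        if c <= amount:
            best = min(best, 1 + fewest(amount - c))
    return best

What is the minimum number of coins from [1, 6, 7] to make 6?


Building up with DP:
fewest(0) = 0
fewest(1) = min(1+fewest(0)=1+0=1) = 1
fewest(2) = min(1+fewest(1)=1+1=2) = 2
fewest(3) = min(1+fewest(2)=1+2=3) = 3
fewest(4) = min(1+fewest(3)=1+3=4) = 4
fewest(5) = min(1+fewest(4)=1+4=5) = 5
fewest(6) = min(1+fewest(5)=1+5=6, 1+fewest(0)=1+0=1) = 1

1


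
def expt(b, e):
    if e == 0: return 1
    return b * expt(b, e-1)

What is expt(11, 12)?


expt(11, 12)
= 11 * expt(11, 11)
= 11 * 11 * expt(11, 10)
= 11 * 11 * 11 * expt(11, 9)
= 11 * 11 * 11 * 11 * expt(11, 8)
= 11 * 11 * 11 * 11 * 11 * expt(11, 7)
= 11 * 11 * 11 * 11 * 11 * 11 * expt(11, 6)
= 11 * 11 * 11 * 11 * 11 * 11 * 11 * expt(11, 5)
= 11 * 11 * 11 * 11 * 11 * 11 * 11 * 11 * expt(11, 4)
= 11 * 11 * 11 * 11 * 11 * 11 * 11 * 11 * 11 * expt(11, 3)
= 11 * 11 * 11 * 11 * 11 * 11 * 11 * 11 * 11 * 11 * expt(11, 2)
= 11 * 11 * 11 * 11 * 11 * 11 * 11 * 11 * 11 * 11 * 11 * expt(11, 1)
= 11 * 11 * 11 * 11 * 11 * 11 * 11 * 11 * 11 * 11 * 11 * 11 * expt(11, 0)
= 11 * 11 * 11 * 11 * 11 * 11 * 11 * 11 * 11 * 11 * 11 * 11 * 1
= 3138428376721

3138428376721


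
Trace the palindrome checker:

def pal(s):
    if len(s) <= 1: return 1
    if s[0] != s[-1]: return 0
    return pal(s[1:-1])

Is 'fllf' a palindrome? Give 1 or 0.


pal('fllf'): s[0]='f' == s[-1]='f' -> check pal('ll')
pal('ll'): s[0]='l' == s[-1]='l' -> check pal('')
pal(''): len <= 1 -> return 1  (base case)
Result: 1 (palindrome)

1


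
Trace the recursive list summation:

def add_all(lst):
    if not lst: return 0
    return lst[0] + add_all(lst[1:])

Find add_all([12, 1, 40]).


add_all([12, 1, 40]) = 12 + add_all([1, 40])
add_all([1, 40]) = 1 + add_all([40])
add_all([40]) = 40 + add_all([])
add_all([]) = 0  (base case)
Total: 12 + 1 + 40 + 0 = 53

53


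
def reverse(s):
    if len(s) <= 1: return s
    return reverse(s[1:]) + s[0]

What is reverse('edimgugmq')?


reverse('edimgugmq') = reverse('dimgugmq') + 'e'
reverse('dimgugmq') = reverse('imgugmq') + 'd'
reverse('imgugmq') = reverse('mgugmq') + 'i'
reverse('mgugmq') = reverse('gugmq') + 'm'
reverse('gugmq') = reverse('ugmq') + 'g'
reverse('ugmq') = reverse('gmq') + 'u'
reverse('gmq') = reverse('mq') + 'g'
reverse('mq') = reverse('q') + 'm'
reverse('q') = 'q'  (base case)
Concatenating: 'q' + 'm' + 'g' + 'u' + 'g' + 'm' + 'i' + 'd' + 'e' = 'qmgugmide'

qmgugmide


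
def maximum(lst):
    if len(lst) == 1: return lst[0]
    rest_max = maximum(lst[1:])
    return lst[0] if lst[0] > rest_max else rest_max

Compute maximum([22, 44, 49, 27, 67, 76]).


maximum([22, 44, 49, 27, 67, 76]): compare 22 with maximum([44, 49, 27, 67, 76])
maximum([44, 49, 27, 67, 76]): compare 44 with maximum([49, 27, 67, 76])
maximum([49, 27, 67, 76]): compare 49 with maximum([27, 67, 76])
maximum([27, 67, 76]): compare 27 with maximum([67, 76])
maximum([67, 76]): compare 67 with maximum([76])
maximum([76]) = 76  (base case)
Compare 67 with 76 -> 76
Compare 27 with 76 -> 76
Compare 49 with 76 -> 76
Compare 44 with 76 -> 76
Compare 22 with 76 -> 76

76
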